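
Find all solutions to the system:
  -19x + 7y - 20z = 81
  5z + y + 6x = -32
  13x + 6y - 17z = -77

x = -5, y = -2, z = 0

Row-reduce the augmented matrix:
R1 ← R1 / (-19).
R2 ← R2 − 6·R1.
R3 ← R3 − 13·R1.
R2 ← R2 / (61/19).
R1 ← R1 + 7/19·R2.
R3 ← R3 − 205/19·R2.
R3 ← R3 / (-1602/61).
R1 ← R1 − 55/61·R3.
R2 ← R2 + 25/61·R3.
Reading off the reduced rows gives x = -5, y = -2, z = 0.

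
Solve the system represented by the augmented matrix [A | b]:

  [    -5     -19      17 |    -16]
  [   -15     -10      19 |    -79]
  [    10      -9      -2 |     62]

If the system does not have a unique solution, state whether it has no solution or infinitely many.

Row-reduce:
R1 ← R1 / (-5).
R2 ← R2 + 15·R1.
R3 ← R3 − 10·R1.
R2 ← R2 / (47).
R1 ← R1 − 19/5·R2.
R3 ← R3 + 47·R2.
Row 3 reduces to 0 = -1, a contradiction. The system is inconsistent.

no solution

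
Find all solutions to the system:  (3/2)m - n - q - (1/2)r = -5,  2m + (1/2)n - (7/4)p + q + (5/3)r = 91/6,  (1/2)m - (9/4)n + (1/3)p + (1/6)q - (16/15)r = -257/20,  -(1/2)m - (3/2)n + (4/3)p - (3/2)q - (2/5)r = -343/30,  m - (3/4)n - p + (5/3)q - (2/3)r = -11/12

no solution

Row-reduce:
R1 ← R1 / (3/2).
R2 ← R2 − 2·R1.
R3 ← R3 − 1/2·R1.
R4 ← R4 + 1/2·R1.
R5 ← R5 − 1·R1.
R2 ← R2 / (11/6).
R1 ← R1 + 2/3·R2.
R3 ← R3 + 23/12·R2.
R4 ← R4 + 11/6·R2.
R5 ← R5 + 1/12·R2.
R3 ← R3 / (-395/264).
R1 ← R1 + 7/11·R3.
R2 ← R2 + 21/22·R3.
R4 ← R4 + 5/12·R3.
R5 ← R5 + 95/88·R3.
R4 ← R4 / (-151/474).
R1 ← R1 + 422/395·R4.
R2 ← R2 + 238/395·R4.
R3 ← R3 + 776/395·R4.
R5 ← R5 − 151/474·R4.
Row 5 reduces to 0 = 1/2, a contradiction. The system is inconsistent.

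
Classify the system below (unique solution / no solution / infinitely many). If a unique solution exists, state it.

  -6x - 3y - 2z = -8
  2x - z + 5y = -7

infinitely many solutions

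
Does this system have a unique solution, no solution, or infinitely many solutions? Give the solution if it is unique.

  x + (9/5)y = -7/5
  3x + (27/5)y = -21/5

Row-reduce:
R2 ← R2 − 3·R1.
Rank is 1 with 2 unknowns, leaving y free.

infinitely many solutions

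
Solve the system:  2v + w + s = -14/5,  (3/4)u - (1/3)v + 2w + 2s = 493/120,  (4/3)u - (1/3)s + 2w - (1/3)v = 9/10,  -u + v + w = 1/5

u = -3/2, v = -5/2, w = 6/5, s = 1

Row-reduce the augmented matrix:
Swap R1 and R2.
R1 ← R1 / (3/4).
R3 ← R3 − 4/3·R1.
R4 ← R4 + 1·R1.
R2 ← R2 / (2).
R1 ← R1 + 4/9·R2.
R3 ← R3 − 7/27·R2.
R4 ← R4 − 5/9·R2.
R3 ← R3 / (-91/54).
R1 ← R1 − 26/9·R3.
R2 ← R2 − 1/2·R3.
R4 ← R4 − 61/18·R3.
R4 ← R4 / (-74/13).
R1 ← R1 + 4·R4.
R2 ← R2 + 9/13·R4.
R3 ← R3 − 31/13·R4.
Reading off the reduced rows gives u = -3/2, v = -5/2, w = 6/5, s = 1.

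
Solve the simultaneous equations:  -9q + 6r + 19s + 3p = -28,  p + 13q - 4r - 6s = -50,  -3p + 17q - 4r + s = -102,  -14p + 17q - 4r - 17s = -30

Row-reduce the augmented matrix:
R1 ← R1 / (3).
R2 ← R2 − 1·R1.
R3 ← R3 + 3·R1.
R4 ← R4 + 14·R1.
R2 ← R2 / (16).
R1 ← R1 + 3·R2.
R3 ← R3 − 8·R2.
R4 ← R4 + 25·R2.
R3 ← R3 / (5).
R1 ← R1 − 7/8·R3.
R2 ← R2 + 3/8·R3.
R4 ← R4 − 117/8·R3.
R4 ← R4 / (-2897/120).
R1 ← R1 + 67/120·R4.
R2 ← R2 − 143/120·R4.
R3 ← R3 − 157/30·R4.
Reading off the reduced rows gives p = 0, q = -6, r = -1, s = -4.

p = 0, q = -6, r = -1, s = -4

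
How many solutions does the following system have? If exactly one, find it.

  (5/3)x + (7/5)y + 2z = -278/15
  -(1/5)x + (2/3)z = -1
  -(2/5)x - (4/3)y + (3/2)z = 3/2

Row-reduce the augmented matrix:
R1 ← R1 / (5/3).
R2 ← R2 + 1/5·R1.
R3 ← R3 + 2/5·R1.
R2 ← R2 / (21/125).
R1 ← R1 − 21/25·R2.
R3 ← R3 + 374/375·R2.
R3 ← R3 / (2783/378).
R1 ← R1 + 10/3·R3.
R2 ← R2 − 340/63·R3.
Reading off the reduced rows gives x = -5, y = -3, z = -3.

x = -5, y = -3, z = -3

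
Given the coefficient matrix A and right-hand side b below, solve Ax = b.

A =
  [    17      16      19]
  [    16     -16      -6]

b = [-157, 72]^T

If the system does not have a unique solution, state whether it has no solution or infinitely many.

Row-reduce:
R1 ← R1 / (17).
R2 ← R2 − 16·R1.
R2 ← R2 / (-528/17).
R1 ← R1 − 16/17·R2.
Rank is 2 with 3 unknowns, leaving x_3 free.

infinitely many solutions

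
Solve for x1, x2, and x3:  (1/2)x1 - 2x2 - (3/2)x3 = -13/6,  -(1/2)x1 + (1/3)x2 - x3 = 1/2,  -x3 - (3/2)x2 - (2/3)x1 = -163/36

x1 = 8/3, x2 = 5/2, x3 = -1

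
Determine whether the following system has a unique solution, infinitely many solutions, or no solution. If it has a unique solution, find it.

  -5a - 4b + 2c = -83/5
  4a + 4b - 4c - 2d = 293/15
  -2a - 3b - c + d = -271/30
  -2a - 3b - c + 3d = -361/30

a = 5/3, b = 5/3, c = -4/5, d = -3/2

Row-reduce the augmented matrix:
R1 ← R1 / (-5).
R2 ← R2 − 4·R1.
R3 ← R3 + 2·R1.
R4 ← R4 + 2·R1.
R2 ← R2 / (4/5).
R1 ← R1 − 4/5·R2.
R3 ← R3 + 7/5·R2.
R4 ← R4 + 7/5·R2.
R3 ← R3 / (-6).
R1 ← R1 − 2·R3.
R2 ← R2 + 3·R3.
R4 ← R4 + 6·R3.
R4 ← R4 / (2).
R1 ← R1 − 7/6·R4.
R2 ← R2 + 5/4·R4.
R3 ← R3 − 5/12·R4.
Reading off the reduced rows gives a = 5/3, b = 5/3, c = -4/5, d = -3/2.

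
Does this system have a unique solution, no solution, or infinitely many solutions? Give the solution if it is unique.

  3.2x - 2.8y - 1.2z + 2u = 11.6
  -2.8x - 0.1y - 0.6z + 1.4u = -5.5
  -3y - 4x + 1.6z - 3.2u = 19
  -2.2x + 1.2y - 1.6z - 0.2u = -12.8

Row-reduce the augmented matrix:
R1 ← R1 / (16/5).
R2 ← R2 + 14/5·R1.
R3 ← R3 + 4·R1.
R4 ← R4 + 11/5·R1.
R2 ← R2 / (-51/20).
R1 ← R1 + 7/8·R2.
R3 ← R3 + 13/2·R2.
R4 ← R4 + 29/40·R2.
R3 ← R3 / (366/85).
R1 ← R1 − 13/68·R3.
R2 ← R2 − 11/17·R3.
R4 ← R4 + 133/68·R3.
R4 ← R4 / (-1349/366).
R1 ← R1 + 25/366·R4.
R2 ← R2 − 14/183·R4.
R3 ← R3 + 371/183·R4.
Reading off the reduced rows gives x = 1, y = -5, z = 3, u = -1.

x = 1, y = -5, z = 3, u = -1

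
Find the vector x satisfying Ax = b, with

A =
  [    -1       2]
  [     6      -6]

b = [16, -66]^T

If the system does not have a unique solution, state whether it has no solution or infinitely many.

x_1 = -6, x_2 = 5

From equation 1: x_1 = -16 + 2·x_2.
Substitute into equation 2 and solve: x_2 = 5.
Then x_1 = -6.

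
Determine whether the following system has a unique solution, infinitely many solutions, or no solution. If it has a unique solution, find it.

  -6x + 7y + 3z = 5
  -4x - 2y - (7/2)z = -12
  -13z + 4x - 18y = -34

Row-reduce:
R1 ← R1 / (-6).
R2 ← R2 + 4·R1.
R3 ← R3 − 4·R1.
R2 ← R2 / (-20/3).
R1 ← R1 + 7/6·R2.
R3 ← R3 + 40/3·R2.
Rank is 2 with 3 unknowns, leaving z free.

infinitely many solutions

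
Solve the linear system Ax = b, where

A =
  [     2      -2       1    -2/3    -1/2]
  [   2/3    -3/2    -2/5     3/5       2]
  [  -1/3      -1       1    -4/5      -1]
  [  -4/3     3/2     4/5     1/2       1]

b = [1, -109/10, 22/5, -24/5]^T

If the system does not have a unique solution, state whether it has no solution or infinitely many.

infinitely many solutions

Row-reduce:
R1 ← R1 / (2).
R2 ← R2 − 2/3·R1.
R3 ← R3 + 1/3·R1.
R4 ← R4 + 4/3·R1.
R2 ← R2 / (-5/6).
R1 ← R1 + 1·R2.
R3 ← R3 + 4/3·R2.
R4 ← R4 − 1/6·R2.
R3 ← R3 / (117/50).
R1 ← R1 − 69/50·R3.
R2 ← R2 − 22/25·R3.
R4 ← R4 − 33/25·R3.
R4 ← R4 / (1727/1170).
R1 ← R1 + 4/585·R4.
R2 ← R2 + 262/1755·R4.
R3 ← R3 + 334/351·R4.
Rank is 4 with 5 unknowns, leaving x_5 free.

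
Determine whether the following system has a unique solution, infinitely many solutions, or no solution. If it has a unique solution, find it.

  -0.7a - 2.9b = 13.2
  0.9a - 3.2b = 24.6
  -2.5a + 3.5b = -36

a = 6, b = -6

Row-reduce the augmented matrix:
R1 ← R1 / (-7/10).
R2 ← R2 − 9/10·R1.
R3 ← R3 + 5/2·R1.
R2 ← R2 / (-97/14).
R1 ← R1 − 29/7·R2.
R3 ← R3 − 97/7·R2.
R3 reduces to 0 = 0, so the extra equation is consistent.
Reading off the reduced rows gives a = 6, b = -6.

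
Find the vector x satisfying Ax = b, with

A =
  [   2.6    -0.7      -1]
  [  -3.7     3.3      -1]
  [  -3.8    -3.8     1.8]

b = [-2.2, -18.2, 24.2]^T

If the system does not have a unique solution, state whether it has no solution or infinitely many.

Row-reduce the augmented matrix:
R1 ← R1 / (13/5).
R2 ← R2 + 37/10·R1.
R3 ← R3 + 19/5·R1.
R2 ← R2 / (599/260).
R1 ← R1 + 7/26·R2.
R3 ← R3 + 627/130·R2.
R3 ← R3 / (-14179/2995).
R1 ← R1 + 400/599·R3.
R2 ← R2 + 630/599·R3.
Reading off the reduced rows gives x_1 = 0, x_2 = -4, x_3 = 5.

x_1 = 0, x_2 = -4, x_3 = 5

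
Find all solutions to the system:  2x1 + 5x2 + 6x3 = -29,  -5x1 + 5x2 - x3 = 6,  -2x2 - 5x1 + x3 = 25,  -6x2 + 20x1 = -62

x1 = -4, x2 = -3, x3 = -1

Row-reduce the augmented matrix:
R1 ← R1 / (2).
R2 ← R2 + 5·R1.
R3 ← R3 + 5·R1.
R4 ← R4 − 20·R1.
R2 ← R2 / (35/2).
R1 ← R1 − 5/2·R2.
R3 ← R3 − 21/2·R2.
R4 ← R4 + 56·R2.
R3 ← R3 / (38/5).
R1 ← R1 − 1·R3.
R2 ← R2 − 4/5·R3.
R4 ← R4 + 76/5·R3.
R4 reduces to 0 = 0, so the extra equation is consistent.
Reading off the reduced rows gives x1 = -4, x2 = -3, x3 = -1.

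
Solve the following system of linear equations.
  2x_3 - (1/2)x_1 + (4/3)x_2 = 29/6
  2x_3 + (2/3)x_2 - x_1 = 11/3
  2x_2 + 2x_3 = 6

infinitely many solutions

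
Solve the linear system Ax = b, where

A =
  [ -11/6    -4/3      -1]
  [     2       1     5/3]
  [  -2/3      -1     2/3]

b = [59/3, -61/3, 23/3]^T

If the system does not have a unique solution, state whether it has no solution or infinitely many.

x_1 = -6, x_2 = -5, x_3 = -2

Row-reduce the augmented matrix:
R1 ← R1 / (-11/6).
R2 ← R2 − 2·R1.
R3 ← R3 + 2/3·R1.
R2 ← R2 / (-5/11).
R1 ← R1 − 8/11·R2.
R3 ← R3 + 17/33·R2.
R3 ← R3 / (17/45).
R1 ← R1 − 22/15·R3.
R2 ← R2 + 19/15·R3.
Reading off the reduced rows gives x_1 = -6, x_2 = -5, x_3 = -2.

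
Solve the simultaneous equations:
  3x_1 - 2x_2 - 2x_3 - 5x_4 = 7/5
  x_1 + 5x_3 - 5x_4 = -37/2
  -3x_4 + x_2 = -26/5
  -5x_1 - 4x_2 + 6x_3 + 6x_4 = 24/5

Row-reduce the augmented matrix:
R1 ← R1 / (3).
R2 ← R2 − 1·R1.
R4 ← R4 + 5·R1.
R2 ← R2 / (2/3).
R1 ← R1 + 2/3·R2.
R3 ← R3 − 1·R2.
R4 ← R4 + 22/3·R2.
R3 ← R3 / (-17/2).
R1 ← R1 − 5·R3.
R2 ← R2 − 17/2·R3.
R4 ← R4 − 65·R3.
R4 ← R4 / (-403/17).
R1 ← R1 + 65/17·R4.
R2 ← R2 + 3·R4.
R3 ← R3 + 4/17·R4.
Reading off the reduced rows gives x_1 = -1, x_2 = -11/5, x_3 = -5/2, x_4 = 1.

x_1 = -1, x_2 = -11/5, x_3 = -5/2, x_4 = 1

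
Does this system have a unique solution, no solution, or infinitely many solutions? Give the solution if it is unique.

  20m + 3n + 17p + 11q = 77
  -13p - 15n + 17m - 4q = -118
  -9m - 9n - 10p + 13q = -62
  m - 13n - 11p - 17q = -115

Row-reduce the augmented matrix:
R1 ← R1 / (20).
R2 ← R2 − 17·R1.
R3 ← R3 + 9·R1.
R4 ← R4 − 1·R1.
R2 ← R2 / (-351/20).
R1 ← R1 − 3/20·R2.
R3 ← R3 + 153/20·R2.
R4 ← R4 + 263/20·R2.
R3 ← R3 / (125/13).
R1 ← R1 − 8/13·R3.
R2 ← R2 − 61/39·R3.
R4 ← R4 − 340/39·R3.
R4 ← R4 / (-6547/225).
R1 ← R1 + 407/375·R4.
R2 ← R2 + 3494/1125·R4.
R3 ← R3 − 309/125·R4.
Reading off the reduced rows gives m = 0, n = 5, p = 3, q = 1.

m = 0, n = 5, p = 3, q = 1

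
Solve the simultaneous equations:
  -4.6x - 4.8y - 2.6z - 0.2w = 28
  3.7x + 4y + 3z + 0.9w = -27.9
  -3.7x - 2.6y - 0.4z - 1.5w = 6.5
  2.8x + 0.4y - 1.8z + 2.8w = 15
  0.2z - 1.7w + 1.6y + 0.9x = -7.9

x = 3, y = -6, z = -5, w = 0

Row-reduce the augmented matrix:
R1 ← R1 / (-23/5).
R2 ← R2 − 37/10·R1.
R3 ← R3 + 37/10·R1.
R4 ← R4 − 14/5·R1.
R5 ← R5 − 9/10·R1.
R2 ← R2 / (16/115).
R1 ← R1 − 24/23·R2.
R3 ← R3 − 29/23·R2.
R4 ← R4 + 58/23·R2.
R5 ← R5 − 76/115·R2.
R3 ← R3 / (-1047/160).
R1 ← R1 + 25/4·R3.
R2 ← R2 − 209/32·R3.
R4 ← R4 − 1047/80·R3.
R5 ← R5 + 37/8·R3.
Swap R4 and R5.
R4 ← R4 / (451/1047).
R1 ← R1 − 2279/1047·R4.
R2 ← R2 + 2837/1047·R4.
R3 ← R3 − 1286/1047·R4.
R5 reduces to 0 = 0, so the extra equation is consistent.
Reading off the reduced rows gives x = 3, y = -6, z = -5, w = 0.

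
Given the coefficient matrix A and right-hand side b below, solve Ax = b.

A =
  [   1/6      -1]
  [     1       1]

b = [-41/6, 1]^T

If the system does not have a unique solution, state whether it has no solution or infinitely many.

x_1 = -5, x_2 = 6

Row-reduce the augmented matrix:
R1 ← R1 / (1/6).
R2 ← R2 − 1·R1.
R2 ← R2 / (7).
R1 ← R1 + 6·R2.
Reading off the reduced rows gives x_1 = -5, x_2 = 6.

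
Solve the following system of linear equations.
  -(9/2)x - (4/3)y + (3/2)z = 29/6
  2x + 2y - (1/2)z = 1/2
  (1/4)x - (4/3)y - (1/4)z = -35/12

infinitely many solutions

Row-reduce:
R1 ← R1 / (-9/2).
R2 ← R2 − 2·R1.
R3 ← R3 − 1/4·R1.
R2 ← R2 / (38/27).
R1 ← R1 − 8/27·R2.
R3 ← R3 + 38/27·R2.
Rank is 2 with 3 unknowns, leaving z free.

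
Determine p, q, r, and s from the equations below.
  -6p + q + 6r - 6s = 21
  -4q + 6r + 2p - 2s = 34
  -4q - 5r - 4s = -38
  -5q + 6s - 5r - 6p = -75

p = 4, q = 3, r = 6, s = -1

Row-reduce the augmented matrix:
R1 ← R1 / (-6).
R2 ← R2 − 2·R1.
R4 ← R4 + 6·R1.
R2 ← R2 / (-11/3).
R1 ← R1 + 1/6·R2.
R3 ← R3 + 4·R2.
R4 ← R4 + 6·R2.
R3 ← R3 / (-151/11).
R1 ← R1 + 15/11·R3.
R2 ← R2 + 24/11·R3.
R4 ← R4 + 265/11·R3.
R4 ← R4 / (2704/151).
R1 ← R1 − 173/151·R4.
R2 ← R2 − 156/151·R4.
R3 ← R3 + 4/151·R4.
Reading off the reduced rows gives p = 4, q = 3, r = 6, s = -1.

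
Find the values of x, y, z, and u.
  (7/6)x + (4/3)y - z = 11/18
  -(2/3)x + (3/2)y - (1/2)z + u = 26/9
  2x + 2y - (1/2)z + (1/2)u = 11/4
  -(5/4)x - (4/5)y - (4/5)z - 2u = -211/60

x = -1/3, y = 2, z = 5/3, u = 1/2

Row-reduce the augmented matrix:
R1 ← R1 / (7/6).
R2 ← R2 + 2/3·R1.
R3 ← R3 − 2·R1.
R4 ← R4 + 5/4·R1.
R2 ← R2 / (95/42).
R1 ← R1 − 8/7·R2.
R3 ← R3 + 2/7·R2.
R4 ← R4 − 22/35·R2.
R3 ← R3 / (41/38).
R1 ← R1 + 6/19·R3.
R2 ← R2 + 9/19·R3.
R4 ← R4 + 299/190·R3.
R4 ← R4 / (-2797/2050).
R1 ← R1 + 66/205·R4.
R2 ← R2 − 147/205·R4.
R3 ← R3 − 119/205·R4.
Reading off the reduced rows gives x = -1/3, y = 2, z = 5/3, u = 1/2.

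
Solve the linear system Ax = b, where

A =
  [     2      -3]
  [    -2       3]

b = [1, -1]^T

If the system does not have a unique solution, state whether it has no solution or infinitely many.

Row-reduce:
R1 ← R1 / (2).
R2 ← R2 + 2·R1.
Rank is 1 with 2 unknowns, leaving x_2 free.

infinitely many solutions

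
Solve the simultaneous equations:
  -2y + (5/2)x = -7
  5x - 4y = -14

Row-reduce:
R1 ← R1 / (5/2).
R2 ← R2 − 5·R1.
Rank is 1 with 2 unknowns, leaving y free.

infinitely many solutions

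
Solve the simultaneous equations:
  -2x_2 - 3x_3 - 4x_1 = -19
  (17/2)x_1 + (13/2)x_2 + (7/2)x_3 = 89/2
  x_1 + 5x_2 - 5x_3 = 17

no solution

Row-reduce:
R1 ← R1 / (-4).
R2 ← R2 − 17/2·R1.
R3 ← R3 − 1·R1.
R2 ← R2 / (9/4).
R1 ← R1 − 1/2·R2.
R3 ← R3 − 9/2·R2.
Row 3 reduces to 0 = 4, a contradiction. The system is inconsistent.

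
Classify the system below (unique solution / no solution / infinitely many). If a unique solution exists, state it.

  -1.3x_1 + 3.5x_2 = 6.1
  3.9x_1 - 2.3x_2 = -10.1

Row-reduce the augmented matrix:
R1 ← R1 / (-13/10).
R2 ← R2 − 39/10·R1.
R2 ← R2 / (41/5).
R1 ← R1 + 35/13·R2.
Reading off the reduced rows gives x_1 = -2, x_2 = 1.

x_1 = -2, x_2 = 1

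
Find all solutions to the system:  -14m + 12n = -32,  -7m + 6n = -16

Row-reduce:
R1 ← R1 / (-14).
R2 ← R2 + 7·R1.
Rank is 1 with 2 unknowns, leaving n free.

infinitely many solutions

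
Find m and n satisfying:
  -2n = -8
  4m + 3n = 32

m = 5, n = 4

Row-reduce the augmented matrix:
Swap R1 and R2.
R1 ← R1 / (4).
R2 ← R2 / (-2).
R1 ← R1 − 3/4·R2.
Reading off the reduced rows gives m = 5, n = 4.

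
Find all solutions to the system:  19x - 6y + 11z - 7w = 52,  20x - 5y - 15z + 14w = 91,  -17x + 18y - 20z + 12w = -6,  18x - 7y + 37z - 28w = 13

infinitely many solutions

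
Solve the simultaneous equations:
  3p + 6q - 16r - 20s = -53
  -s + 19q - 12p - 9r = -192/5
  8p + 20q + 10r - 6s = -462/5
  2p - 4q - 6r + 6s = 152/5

Row-reduce the augmented matrix:
R1 ← R1 / (3).
R2 ← R2 + 12·R1.
R3 ← R3 − 8·R1.
R4 ← R4 − 2·R1.
R2 ← R2 / (43).
R1 ← R1 − 2·R2.
R3 ← R3 − 4·R2.
R4 ← R4 + 8·R2.
R3 ← R3 / (7670/129).
R1 ← R1 + 250/129·R3.
R2 ← R2 + 73/43·R3.
R4 ← R4 + 1150/129·R3.
R4 ← R4 / (9580/767).
R1 ← R1 + 852/767·R4.
R2 ← R2 + 1216/3835·R4.
R3 ← R3 − 3539/3835·R4.
Reading off the reduced rows gives p = -1, q = -3, r = -1, s = 12/5.

p = -1, q = -3, r = -1, s = 12/5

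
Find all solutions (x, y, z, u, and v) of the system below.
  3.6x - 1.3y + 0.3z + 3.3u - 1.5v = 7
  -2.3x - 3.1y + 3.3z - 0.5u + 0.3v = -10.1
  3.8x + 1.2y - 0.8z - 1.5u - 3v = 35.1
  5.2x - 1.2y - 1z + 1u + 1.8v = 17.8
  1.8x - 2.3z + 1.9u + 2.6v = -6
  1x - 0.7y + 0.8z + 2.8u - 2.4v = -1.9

x = 5, y = -1, z = -1, u = -5, v = -3

Row-reduce the augmented matrix:
R1 ← R1 / (18/5).
R2 ← R2 + 23/10·R1.
R3 ← R3 − 19/5·R1.
R4 ← R4 − 26/5·R1.
R5 ← R5 − 9/5·R1.
R6 ← R6 − 1·R1.
R2 ← R2 / (-283/72).
R1 ← R1 + 13/36·R2.
R3 ← R3 − 463/180·R2.
R4 ← R4 − 61/90·R2.
R5 ← R5 − 13/20·R2.
R6 ← R6 + 61/180·R2.
R3 ← R3 / (8266/7075).
R1 ← R1 + 336/1415·R3.
R2 ← R2 + 1257/1415·R3.
R4 ← R4 + 5881/7075·R3.
R5 ← R5 + 26497/14150·R3.
R6 ← R6 − 5881/14150·R3.
R4 ← R4 / (-519599/82660).
R1 ← R1 + 124/4133·R4.
R2 ← R2 + 56175/16532·R4.
R3 ← R3 + 55621/16532·R4.
R5 ← R5 + 956247/165320·R4.
R6 ← R6 − 519599/165320·R4.
R5 ← R5 / (-10683167/5195990).
R1 ← R1 + 386472/519599·R5.
R2 ← R2 + 1355928/519599·R5.
R3 ← R3 + 1527669/519599·R5.
R4 ← R4 + 209850/519599·R5.
R6 reduces to 0 = 0, so the extra equation is consistent.
Reading off the reduced rows gives x = 5, y = -1, z = -1, u = -5, v = -3.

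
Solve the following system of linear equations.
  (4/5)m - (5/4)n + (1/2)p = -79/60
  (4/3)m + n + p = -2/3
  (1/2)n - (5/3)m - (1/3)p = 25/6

m = -3, n = 1/3, p = 3

Row-reduce the augmented matrix:
R1 ← R1 / (4/5).
R2 ← R2 − 4/3·R1.
R3 ← R3 + 5/3·R1.
R2 ← R2 / (37/12).
R1 ← R1 + 25/16·R2.
R3 ← R3 + 101/48·R2.
R3 ← R3 / (365/444).
R1 ← R1 − 105/148·R3.
R2 ← R2 − 2/37·R3.
Reading off the reduced rows gives m = -3, n = 1/3, p = 3.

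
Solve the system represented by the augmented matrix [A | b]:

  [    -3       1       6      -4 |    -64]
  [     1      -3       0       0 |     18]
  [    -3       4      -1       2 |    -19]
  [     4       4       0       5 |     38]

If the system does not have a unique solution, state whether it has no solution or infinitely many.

x_1 = 6, x_2 = -4, x_3 = -3, x_4 = 6

Row-reduce the augmented matrix:
R1 ← R1 / (-3).
R2 ← R2 − 1·R1.
R3 ← R3 + 3·R1.
R4 ← R4 − 4·R1.
R2 ← R2 / (-8/3).
R1 ← R1 + 1/3·R2.
R3 ← R3 − 3·R2.
R4 ← R4 − 16/3·R2.
R3 ← R3 / (-19/4).
R1 ← R1 + 9/4·R3.
R2 ← R2 + 3/4·R3.
R4 ← R4 − 12·R3.
R4 ← R4 / (159/19).
R1 ← R1 + 12/19·R4.
R2 ← R2 + 4/19·R4.
R3 ← R3 + 18/19·R4.
Reading off the reduced rows gives x_1 = 6, x_2 = -4, x_3 = -3, x_4 = 6.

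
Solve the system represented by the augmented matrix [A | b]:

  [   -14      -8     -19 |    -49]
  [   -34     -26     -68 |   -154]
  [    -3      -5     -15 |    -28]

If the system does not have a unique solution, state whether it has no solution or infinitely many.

Row-reduce:
R1 ← R1 / (-14).
R2 ← R2 + 34·R1.
R3 ← R3 + 3·R1.
R2 ← R2 / (-46/7).
R1 ← R1 − 4/7·R2.
R3 ← R3 + 23/7·R2.
Rank is 2 with 3 unknowns, leaving x_3 free.

infinitely many solutions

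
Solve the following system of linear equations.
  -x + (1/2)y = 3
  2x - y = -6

Row-reduce:
R1 ← R1 / (-1).
R2 ← R2 − 2·R1.
Rank is 1 with 2 unknowns, leaving y free.

infinitely many solutions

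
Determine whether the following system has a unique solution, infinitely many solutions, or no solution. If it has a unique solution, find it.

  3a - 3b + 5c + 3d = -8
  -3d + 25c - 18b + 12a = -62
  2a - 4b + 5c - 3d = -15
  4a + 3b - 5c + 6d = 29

no solution

Row-reduce:
R1 ← R1 / (3).
R2 ← R2 − 12·R1.
R3 ← R3 − 2·R1.
R4 ← R4 − 4·R1.
R2 ← R2 / (-6).
R1 ← R1 + 1·R2.
R3 ← R3 + 2·R2.
R4 ← R4 − 7·R2.
Swap R3 and R4.
R3 ← R3 / (-35/6).
R1 ← R1 − 5/6·R3.
R2 ← R2 + 5/6·R3.
Row 4 reduces to 0 = 1/3, a contradiction. The system is inconsistent.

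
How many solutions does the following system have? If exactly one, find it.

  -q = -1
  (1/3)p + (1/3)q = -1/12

p = -5/4, q = 1

Row-reduce the augmented matrix:
Swap R1 and R2.
R1 ← R1 / (1/3).
R2 ← R2 / (-1).
R1 ← R1 − 1·R2.
Reading off the reduced rows gives p = -5/4, q = 1.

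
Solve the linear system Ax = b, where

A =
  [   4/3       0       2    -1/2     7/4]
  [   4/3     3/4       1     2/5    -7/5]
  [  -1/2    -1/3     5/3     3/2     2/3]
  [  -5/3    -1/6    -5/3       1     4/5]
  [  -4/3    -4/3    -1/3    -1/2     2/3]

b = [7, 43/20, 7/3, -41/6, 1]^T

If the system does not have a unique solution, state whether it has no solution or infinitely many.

x_1 = 2, x_2 = -3, x_3 = 2, x_4 = -2/3, x_5 = 0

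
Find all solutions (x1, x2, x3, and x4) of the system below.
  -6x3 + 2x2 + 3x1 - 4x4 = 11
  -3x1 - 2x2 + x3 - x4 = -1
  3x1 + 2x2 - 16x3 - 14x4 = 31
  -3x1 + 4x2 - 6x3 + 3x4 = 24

Row-reduce:
R1 ← R1 / (3).
R2 ← R2 + 3·R1.
R3 ← R3 − 3·R1.
R4 ← R4 + 3·R1.
Swap R2 and R4.
R2 ← R2 / (6).
R1 ← R1 − 2/3·R2.
R3 ← R3 / (-10).
R1 ← R1 + 2/3·R3.
R2 ← R2 + 2·R3.
R4 ← R4 + 5·R3.
Rank is 3 with 4 unknowns, leaving x4 free.

infinitely many solutions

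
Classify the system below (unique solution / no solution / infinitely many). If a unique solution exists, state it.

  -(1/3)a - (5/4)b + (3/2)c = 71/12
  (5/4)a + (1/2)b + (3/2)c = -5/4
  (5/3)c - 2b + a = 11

Row-reduce the augmented matrix:
R1 ← R1 / (-1/3).
R2 ← R2 − 5/4·R1.
R3 ← R3 − 1·R1.
R2 ← R2 / (-67/16).
R1 ← R1 − 15/4·R2.
R3 ← R3 + 23/4·R2.
R3 ← R3 / (-727/201).
R1 ← R1 − 126/67·R3.
R2 ← R2 + 114/67·R3.
Reading off the reduced rows gives a = 1, b = -5, c = 0.

a = 1, b = -5, c = 0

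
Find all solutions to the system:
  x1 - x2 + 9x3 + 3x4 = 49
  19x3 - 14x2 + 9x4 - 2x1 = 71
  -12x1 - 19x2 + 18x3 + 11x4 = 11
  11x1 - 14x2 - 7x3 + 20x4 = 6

x1 = 5, x2 = 1, x3 = 5, x4 = 0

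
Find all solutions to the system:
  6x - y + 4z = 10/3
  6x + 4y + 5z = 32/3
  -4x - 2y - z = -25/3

Row-reduce the augmented matrix:
R1 ← R1 / (6).
R2 ← R2 − 6·R1.
R3 ← R3 + 4·R1.
R2 ← R2 / (5).
R1 ← R1 + 1/6·R2.
R3 ← R3 + 8/3·R2.
R3 ← R3 / (11/5).
R1 ← R1 − 7/10·R3.
R2 ← R2 − 1/5·R3.
Reading off the reduced rows gives x = 3/2, y = 5/3, z = -1.

x = 3/2, y = 5/3, z = -1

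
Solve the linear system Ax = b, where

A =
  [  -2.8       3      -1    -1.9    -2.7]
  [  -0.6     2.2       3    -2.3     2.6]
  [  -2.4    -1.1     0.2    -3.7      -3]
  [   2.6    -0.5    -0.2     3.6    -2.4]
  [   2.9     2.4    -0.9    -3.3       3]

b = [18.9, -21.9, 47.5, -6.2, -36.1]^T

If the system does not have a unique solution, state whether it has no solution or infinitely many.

x_1 = -5, x_2 = -6, x_3 = -1, x_4 = -3, x_5 = -6

Row-reduce the augmented matrix:
R1 ← R1 / (-14/5).
R2 ← R2 + 3/5·R1.
R3 ← R3 + 12/5·R1.
R4 ← R4 − 13/5·R1.
R5 ← R5 − 29/10·R1.
R2 ← R2 / (109/70).
R1 ← R1 + 15/14·R2.
R3 ← R3 + 257/70·R2.
R4 ← R4 − 16/7·R2.
R5 ← R5 − 771/140·R2.
R3 ← R3 / (9413/1090).
R1 ← R1 − 280/109·R3.
R2 ← R2 − 225/109·R3.
R4 ← R4 + 6373/1090·R3.
R5 ← R5 + 14501/1090·R3.
R4 ← R4 / (17899/94130).
R1 ← R1 − 12424/9413·R4.
R2 ← R2 − 3260/9413·R4.
R3 ← R3 + 14245/18826·R4.
R5 ← R5 + 325307/37652·R4.
R5 ← R5 / (-80923867/357980).
R1 ← R1 − 1273553/35798·R5.
R2 ← R2 − 169205/17899·R5.
R3 ← R3 + 48484/2557·R5.
R4 ← R4 + 467181/17899·R5.
Reading off the reduced rows gives x_1 = -5, x_2 = -6, x_3 = -1, x_4 = -3, x_5 = -6.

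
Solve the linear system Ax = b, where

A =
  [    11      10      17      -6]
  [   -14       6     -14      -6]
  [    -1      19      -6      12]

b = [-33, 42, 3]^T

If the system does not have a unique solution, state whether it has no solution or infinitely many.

infinitely many solutions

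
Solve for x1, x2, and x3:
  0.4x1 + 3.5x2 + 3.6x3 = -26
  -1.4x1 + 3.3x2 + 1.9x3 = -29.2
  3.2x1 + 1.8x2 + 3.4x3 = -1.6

Row-reduce the augmented matrix:
R1 ← R1 / (2/5).
R2 ← R2 + 7/5·R1.
R3 ← R3 − 16/5·R1.
R2 ← R2 / (311/20).
R1 ← R1 − 35/4·R2.
R3 ← R3 + 131/5·R2.
R3 ← R3 / (-1507/1555).
R1 ← R1 − 523/622·R3.
R2 ← R2 − 290/311·R3.
Reading off the reduced rows gives x1 = 6, x2 = -4, x3 = -4.

x1 = 6, x2 = -4, x3 = -4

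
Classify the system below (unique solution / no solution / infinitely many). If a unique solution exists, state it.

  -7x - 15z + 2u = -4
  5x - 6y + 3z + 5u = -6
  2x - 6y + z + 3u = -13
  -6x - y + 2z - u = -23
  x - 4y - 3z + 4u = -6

no solution

Row-reduce:
R1 ← R1 / (-7).
R2 ← R2 − 5·R1.
R3 ← R3 − 2·R1.
R4 ← R4 + 6·R1.
R5 ← R5 − 1·R1.
R2 ← R2 / (-6).
R3 ← R3 + 6·R2.
R4 ← R4 + 1·R2.
R5 ← R5 + 4·R2.
R3 ← R3 / (31/7).
R1 ← R1 − 15/7·R3.
R2 ← R2 − 9/7·R3.
R4 ← R4 − 113/7·R3.
R4 ← R4 / (411/62).
R1 ← R1 − 34/31·R4.
R2 ← R2 + 15/62·R4.
R3 ← R3 + 20/31·R4.
Row 5 reduces to 0 = -2/3, a contradiction. The system is inconsistent.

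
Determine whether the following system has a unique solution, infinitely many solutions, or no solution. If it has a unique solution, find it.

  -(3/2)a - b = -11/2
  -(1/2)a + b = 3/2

Row-reduce the augmented matrix:
R1 ← R1 / (-3/2).
R2 ← R2 + 1/2·R1.
R2 ← R2 / (4/3).
R1 ← R1 − 2/3·R2.
Reading off the reduced rows gives a = 2, b = 5/2.

a = 2, b = 5/2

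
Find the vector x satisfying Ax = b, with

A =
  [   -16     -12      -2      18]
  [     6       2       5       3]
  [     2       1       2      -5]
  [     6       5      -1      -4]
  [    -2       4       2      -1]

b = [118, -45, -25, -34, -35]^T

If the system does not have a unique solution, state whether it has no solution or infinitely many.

Row-reduce the augmented matrix:
R1 ← R1 / (-16).
R2 ← R2 − 6·R1.
R3 ← R3 − 2·R1.
R4 ← R4 − 6·R1.
R5 ← R5 + 2·R1.
R2 ← R2 / (-5/2).
R1 ← R1 − 3/4·R2.
R3 ← R3 + 1/2·R2.
R4 ← R4 − 1/2·R2.
R5 ← R5 − 11/2·R2.
R3 ← R3 / (9/10).
R1 ← R1 − 7/5·R3.
R2 ← R2 + 17/10·R3.
R4 ← R4 + 9/10·R3.
R5 ← R5 − 58/5·R3.
Swap R4 and R5.
R4 ← R4 / (709/9).
R1 ← R1 − 82/9·R4.
R2 ← R2 + 115/9·R4.
R3 ← R3 + 47/9·R4.
R5 reduces to 0 = 0, so the extra equation is consistent.
Reading off the reduced rows gives x_1 = -1, x_2 = -6, x_3 = -6, x_4 = 1.

x_1 = -1, x_2 = -6, x_3 = -6, x_4 = 1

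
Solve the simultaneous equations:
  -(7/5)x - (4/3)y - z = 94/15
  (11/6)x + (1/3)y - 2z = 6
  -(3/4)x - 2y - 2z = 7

x = -4, y = 4, z = -6

Row-reduce the augmented matrix:
R1 ← R1 / (-7/5).
R2 ← R2 − 11/6·R1.
R3 ← R3 + 3/4·R1.
R2 ← R2 / (-89/63).
R1 ← R1 − 20/21·R2.
R3 ← R3 + 9/7·R2.
R3 ← R3 / (551/356).
R1 ← R1 + 135/89·R3.
R2 ← R2 − 417/178·R3.
Reading off the reduced rows gives x = -4, y = 4, z = -6.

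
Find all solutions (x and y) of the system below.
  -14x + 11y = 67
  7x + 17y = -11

Row-reduce the augmented matrix:
R1 ← R1 / (-14).
R2 ← R2 − 7·R1.
R2 ← R2 / (45/2).
R1 ← R1 + 11/14·R2.
Reading off the reduced rows gives x = -4, y = 1.

x = -4, y = 1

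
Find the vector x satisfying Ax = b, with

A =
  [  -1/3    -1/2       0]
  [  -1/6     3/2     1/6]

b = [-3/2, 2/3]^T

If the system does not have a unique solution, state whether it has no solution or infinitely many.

infinitely many solutions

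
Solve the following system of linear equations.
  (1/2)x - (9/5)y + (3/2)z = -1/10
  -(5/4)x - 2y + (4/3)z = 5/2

infinitely many solutions

Row-reduce:
R1 ← R1 / (1/2).
R2 ← R2 + 5/4·R1.
R2 ← R2 / (-13/2).
R1 ← R1 + 18/5·R2.
Rank is 2 with 3 unknowns, leaving z free.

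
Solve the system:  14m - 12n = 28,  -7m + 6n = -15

no solution

Row-reduce:
R1 ← R1 / (14).
R2 ← R2 + 7·R1.
Row 2 reduces to 0 = -1, a contradiction. The system is inconsistent.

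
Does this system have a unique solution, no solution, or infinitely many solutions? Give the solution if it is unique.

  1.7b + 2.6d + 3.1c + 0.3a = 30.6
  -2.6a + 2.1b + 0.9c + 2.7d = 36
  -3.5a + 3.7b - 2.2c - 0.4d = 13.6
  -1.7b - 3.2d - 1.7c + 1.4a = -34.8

a = -6, b = 2, c = 6, d = 4

Row-reduce the augmented matrix:
R1 ← R1 / (3/10).
R2 ← R2 + 13/5·R1.
R3 ← R3 + 7/2·R1.
R4 ← R4 − 7/5·R1.
R2 ← R2 / (101/6).
R1 ← R1 − 17/3·R2.
R3 ← R3 − 353/15·R2.
R4 ← R4 + 289/30·R2.
R3 ← R3 / (-24501/5050).
R1 ← R1 − 498/505·R3.
R2 ← R2 − 833/505·R3.
R4 ← R4 + 698/2525·R3.
R4 ← R4 / (-144169/245010).
R1 ← R1 + 7463/8167·R4.
R2 ← R2 + 7783/24501·R4.
R3 ← R3 − 26984/24501·R4.
Reading off the reduced rows gives a = -6, b = 2, c = 6, d = 4.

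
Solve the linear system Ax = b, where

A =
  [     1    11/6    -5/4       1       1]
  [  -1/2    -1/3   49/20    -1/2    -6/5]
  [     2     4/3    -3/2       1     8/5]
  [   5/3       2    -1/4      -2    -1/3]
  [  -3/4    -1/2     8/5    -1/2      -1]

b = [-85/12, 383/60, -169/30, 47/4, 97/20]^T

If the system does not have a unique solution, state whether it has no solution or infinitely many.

no solution

Row-reduce:
R2 ← R2 + 1/2·R1.
R3 ← R3 − 2·R1.
R4 ← R4 − 5/3·R1.
R5 ← R5 + 3/4·R1.
R2 ← R2 / (7/12).
R1 ← R1 − 11/6·R2.
R3 ← R3 + 7/3·R2.
R4 ← R4 + 19/18·R2.
R5 ← R5 − 7/8·R2.
R3 ← R3 / (83/10).
R1 ← R1 + 489/70·R3.
R2 ← R2 − 219/70·R3.
R4 ← R4 − 719/140·R3.
R5 ← R5 + 83/40·R3.
R4 ← R4 / (-10625/3486).
R1 ← R1 − 92/581·R4.
R2 ← R2 − 219/581·R4.
R3 ← R3 + 10/83·R4.
Row 5 reduces to 0 = 1/4, a contradiction. The system is inconsistent.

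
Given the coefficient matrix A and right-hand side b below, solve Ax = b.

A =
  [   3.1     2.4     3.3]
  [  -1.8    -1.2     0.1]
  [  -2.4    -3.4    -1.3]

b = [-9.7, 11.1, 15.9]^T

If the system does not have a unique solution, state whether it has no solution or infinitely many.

Row-reduce the augmented matrix:
R1 ← R1 / (31/10).
R2 ← R2 + 9/5·R1.
R3 ← R3 + 12/5·R1.
R2 ← R2 / (6/31).
R1 ← R1 − 24/31·R2.
R3 ← R3 + 239/155·R2.
R3 ← R3 / (1039/60).
R1 ← R1 + 7·R3.
R2 ← R2 − 125/12·R3.
Reading off the reduced rows gives x_1 = -4, x_2 = -3, x_3 = 3.

x_1 = -4, x_2 = -3, x_3 = 3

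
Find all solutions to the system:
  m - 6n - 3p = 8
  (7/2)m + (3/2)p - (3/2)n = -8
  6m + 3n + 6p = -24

infinitely many solutions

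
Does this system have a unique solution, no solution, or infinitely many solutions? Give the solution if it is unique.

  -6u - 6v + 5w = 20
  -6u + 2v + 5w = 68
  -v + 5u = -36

u = -6, v = 6, w = 4

Row-reduce the augmented matrix:
R1 ← R1 / (-6).
R2 ← R2 + 6·R1.
R3 ← R3 − 5·R1.
R2 ← R2 / (8).
R1 ← R1 − 1·R2.
R3 ← R3 + 6·R2.
R3 ← R3 / (25/6).
R1 ← R1 + 5/6·R3.
Reading off the reduced rows gives u = -6, v = 6, w = 4.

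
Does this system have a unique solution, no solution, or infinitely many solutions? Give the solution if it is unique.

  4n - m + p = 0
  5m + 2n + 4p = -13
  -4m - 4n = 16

Row-reduce the augmented matrix:
R1 ← R1 / (-1).
R2 ← R2 − 5·R1.
R3 ← R3 + 4·R1.
R2 ← R2 / (22).
R1 ← R1 + 4·R2.
R3 ← R3 + 20·R2.
R3 ← R3 / (46/11).
R1 ← R1 − 7/11·R3.
R2 ← R2 − 9/22·R3.
Reading off the reduced rows gives m = -3, n = -1, p = 1.

m = -3, n = -1, p = 1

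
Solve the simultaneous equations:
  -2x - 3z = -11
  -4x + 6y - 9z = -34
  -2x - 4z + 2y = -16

Row-reduce:
R1 ← R1 / (-2).
R2 ← R2 + 4·R1.
R3 ← R3 + 2·R1.
R2 ← R2 / (6).
R3 ← R3 − 2·R2.
Row 3 reduces to 0 = -1, a contradiction. The system is inconsistent.

no solution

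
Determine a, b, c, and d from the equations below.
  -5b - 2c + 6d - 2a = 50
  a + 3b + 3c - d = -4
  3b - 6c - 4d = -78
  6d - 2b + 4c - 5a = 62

Row-reduce the augmented matrix:
R1 ← R1 / (-2).
R2 ← R2 − 1·R1.
R4 ← R4 + 5·R1.
R2 ← R2 / (1/2).
R1 ← R1 − 5/2·R2.
R3 ← R3 − 3·R2.
R4 ← R4 − 21/2·R2.
R3 ← R3 / (-18).
R1 ← R1 + 9·R3.
R2 ← R2 − 4·R3.
R4 ← R4 + 33·R3.
R4 ← R4 / (-65/3).
R1 ← R1 + 5·R4.
R2 ← R2 − 4/9·R4.
R3 ← R3 − 8/9·R4.
Reading off the reduced rows gives a = 2, b = -6, c = 6, d = 6.

a = 2, b = -6, c = 6, d = 6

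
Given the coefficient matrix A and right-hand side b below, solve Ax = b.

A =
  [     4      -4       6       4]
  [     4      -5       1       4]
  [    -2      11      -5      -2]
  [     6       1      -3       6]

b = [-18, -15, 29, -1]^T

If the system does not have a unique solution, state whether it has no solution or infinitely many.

infinitely many solutions

Row-reduce:
R1 ← R1 / (4).
R2 ← R2 − 4·R1.
R3 ← R3 + 2·R1.
R4 ← R4 − 6·R1.
R2 ← R2 / (-1).
R1 ← R1 + 1·R2.
R3 ← R3 − 9·R2.
R4 ← R4 − 7·R2.
R3 ← R3 / (-47).
R1 ← R1 − 13/2·R3.
R2 ← R2 − 5·R3.
R4 ← R4 + 47·R3.
Rank is 3 with 4 unknowns, leaving x_4 free.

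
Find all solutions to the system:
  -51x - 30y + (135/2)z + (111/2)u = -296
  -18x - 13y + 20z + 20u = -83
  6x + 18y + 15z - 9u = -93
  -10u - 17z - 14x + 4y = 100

Row-reduce:
R1 ← R1 / (-51).
R2 ← R2 + 18·R1.
R3 ← R3 − 6·R1.
R4 ← R4 + 14·R1.
R2 ← R2 / (-41/17).
R1 ← R1 − 10/17·R2.
R3 ← R3 − 246/17·R2.
R4 ← R4 − 208/17·R2.
Swap R3 and R4.
R3 ← R3 / (-2252/41).
R1 ← R1 + 185/82·R3.
R2 ← R2 − 65/41·R3.
Row 4 reduces to 0 = 1, a contradiction. The system is inconsistent.

no solution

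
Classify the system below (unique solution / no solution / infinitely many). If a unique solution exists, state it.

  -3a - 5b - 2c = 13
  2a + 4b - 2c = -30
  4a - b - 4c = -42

Row-reduce the augmented matrix:
R1 ← R1 / (-3).
R2 ← R2 − 2·R1.
R3 ← R3 − 4·R1.
R2 ← R2 / (2/3).
R1 ← R1 − 5/3·R2.
R3 ← R3 + 23/3·R2.
R3 ← R3 / (-45).
R1 ← R1 − 9·R3.
R2 ← R2 + 5·R3.
Reading off the reduced rows gives a = -5, b = -2, c = 6.

a = -5, b = -2, c = 6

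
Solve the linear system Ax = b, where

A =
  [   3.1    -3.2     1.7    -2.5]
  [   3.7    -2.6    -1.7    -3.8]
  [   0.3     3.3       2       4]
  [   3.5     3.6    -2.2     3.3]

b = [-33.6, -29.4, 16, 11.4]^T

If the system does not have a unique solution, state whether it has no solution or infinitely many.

x_1 = -4, x_2 = 4, x_3 = -2, x_4 = 2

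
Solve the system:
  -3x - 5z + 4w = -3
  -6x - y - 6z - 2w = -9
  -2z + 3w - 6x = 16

Row-reduce:
R1 ← R1 / (-3).
R2 ← R2 + 6·R1.
R3 ← R3 + 6·R1.
R2 ← R2 / (-1).
R3 ← R3 / (8).
R1 ← R1 − 5/3·R3.
R2 ← R2 + 4·R3.
Rank is 3 with 4 unknowns, leaving w free.

infinitely many solutions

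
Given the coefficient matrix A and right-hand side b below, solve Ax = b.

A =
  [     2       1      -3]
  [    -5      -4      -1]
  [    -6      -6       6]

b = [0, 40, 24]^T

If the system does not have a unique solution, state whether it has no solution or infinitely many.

Row-reduce the augmented matrix:
R1 ← R1 / (2).
R2 ← R2 + 5·R1.
R3 ← R3 + 6·R1.
R2 ← R2 / (-3/2).
R1 ← R1 − 1/2·R2.
R3 ← R3 + 3·R2.
R3 ← R3 / (14).
R1 ← R1 + 13/3·R3.
R2 ← R2 − 17/3·R3.
Reading off the reduced rows gives x_1 = -4, x_2 = -4, x_3 = -4.

x_1 = -4, x_2 = -4, x_3 = -4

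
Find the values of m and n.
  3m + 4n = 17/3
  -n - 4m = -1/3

m = -1/3, n = 5/3

From equation 2: n = 1/3 − 4·m.
Substitute into equation 1 and solve: m = -1/3.
Then n = 5/3.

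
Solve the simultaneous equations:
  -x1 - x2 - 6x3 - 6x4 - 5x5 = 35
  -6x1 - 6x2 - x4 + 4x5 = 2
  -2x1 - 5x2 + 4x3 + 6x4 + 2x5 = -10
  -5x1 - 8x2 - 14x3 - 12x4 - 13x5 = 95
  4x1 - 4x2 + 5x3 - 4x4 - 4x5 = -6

Row-reduce:
R1 ← R1 / (-1).
R2 ← R2 + 6·R1.
R3 ← R3 + 2·R1.
R4 ← R4 + 5·R1.
R5 ← R5 − 4·R1.
Swap R2 and R3.
R2 ← R2 / (-3).
R1 ← R1 − 1·R2.
R4 ← R4 + 3·R2.
R5 ← R5 + 8·R2.
R3 ← R3 / (36).
R1 ← R1 − 34/3·R3.
R2 ← R2 + 16/3·R3.
R5 ← R5 + 185/3·R3.
Swap R4 and R5.
R4 ← R4 / (-1733/108).
R1 ← R1 − 53/54·R4.
R2 ← R2 + 22/27·R4.
R3 ← R3 − 35/36·R4.
Rank is 4 with 5 unknowns, leaving x5 free.

infinitely many solutions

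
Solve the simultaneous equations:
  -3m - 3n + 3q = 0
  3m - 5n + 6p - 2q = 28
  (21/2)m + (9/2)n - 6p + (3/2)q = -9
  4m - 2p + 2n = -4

no solution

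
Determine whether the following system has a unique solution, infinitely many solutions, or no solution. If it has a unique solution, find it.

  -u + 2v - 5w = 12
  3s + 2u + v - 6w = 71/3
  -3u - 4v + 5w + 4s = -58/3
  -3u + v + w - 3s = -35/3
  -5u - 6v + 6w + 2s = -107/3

u = 7/3, v = 3, w = -5/3, s = 2

Row-reduce the augmented matrix:
R1 ← R1 / (-1).
R2 ← R2 − 2·R1.
R3 ← R3 + 3·R1.
R4 ← R4 + 3·R1.
R5 ← R5 + 5·R1.
R2 ← R2 / (5).
R1 ← R1 + 2·R2.
R3 ← R3 + 10·R2.
R4 ← R4 + 5·R2.
R5 ← R5 + 16·R2.
R3 ← R3 / (-12).
R1 ← R1 + 7/5·R3.
R2 ← R2 + 16/5·R3.
R5 ← R5 + 101/5·R3.
Swap R4 and R5.
R4 ← R4 / (-157/30).
R1 ← R1 − 1/30·R4.
R2 ← R2 + 31/15·R4.
R3 ← R3 + 5/6·R4.
R5 reduces to 0 = 0, so the extra equation is consistent.
Reading off the reduced rows gives u = 7/3, v = 3, w = -5/3, s = 2.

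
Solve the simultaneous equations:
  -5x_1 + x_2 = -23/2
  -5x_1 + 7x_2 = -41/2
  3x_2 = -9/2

Row-reduce the augmented matrix:
R1 ← R1 / (-5).
R2 ← R2 + 5·R1.
R2 ← R2 / (6).
R1 ← R1 + 1/5·R2.
R3 ← R3 − 3·R2.
R3 reduces to 0 = 0, so the extra equation is consistent.
Reading off the reduced rows gives x_1 = 2, x_2 = -3/2.

x_1 = 2, x_2 = -3/2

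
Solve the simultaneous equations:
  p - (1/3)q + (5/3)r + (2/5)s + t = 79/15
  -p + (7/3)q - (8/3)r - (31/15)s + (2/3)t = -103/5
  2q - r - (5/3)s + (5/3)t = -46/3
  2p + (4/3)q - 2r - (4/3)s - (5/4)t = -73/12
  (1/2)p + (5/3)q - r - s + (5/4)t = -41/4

Row-reduce:
R2 ← R2 + 1·R1.
R4 ← R4 − 2·R1.
R5 ← R5 − 1/2·R1.
R2 ← R2 / (2).
R1 ← R1 + 1/3·R2.
R3 ← R3 − 2·R2.
R4 ← R4 − 2·R2.
R5 ← R5 − 11/6·R2.
Swap R3 and R4.
R3 ← R3 / (-13/3).
R1 ← R1 − 3/2·R3.
R2 ← R2 + 1/2·R3.
R5 ← R5 + 11/12·R3.
Swap R4 and R5.
R4 ← R4 / (499/1170).
R1 ← R1 + 23/585·R4.
R2 ← R2 + 152/195·R4.
R3 ← R3 − 7/65·R4.
Rank is 4 with 5 unknowns, leaving t free.

infinitely many solutions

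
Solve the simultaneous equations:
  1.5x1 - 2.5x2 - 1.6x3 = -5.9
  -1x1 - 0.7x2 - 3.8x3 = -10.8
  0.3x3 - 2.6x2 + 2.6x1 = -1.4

Row-reduce the augmented matrix:
R1 ← R1 / (3/2).
R2 ← R2 + 1·R1.
R3 ← R3 − 13/5·R1.
R2 ← R2 / (-71/30).
R1 ← R1 + 5/3·R2.
R3 ← R3 − 26/15·R2.
R3 ← R3 / (-1743/3550).
R1 ← R1 − 838/355·R3.
R2 ← R2 − 146/71·R3.
Reading off the reduced rows gives x1 = -3, x2 = -2, x3 = 4.

x1 = -3, x2 = -2, x3 = 4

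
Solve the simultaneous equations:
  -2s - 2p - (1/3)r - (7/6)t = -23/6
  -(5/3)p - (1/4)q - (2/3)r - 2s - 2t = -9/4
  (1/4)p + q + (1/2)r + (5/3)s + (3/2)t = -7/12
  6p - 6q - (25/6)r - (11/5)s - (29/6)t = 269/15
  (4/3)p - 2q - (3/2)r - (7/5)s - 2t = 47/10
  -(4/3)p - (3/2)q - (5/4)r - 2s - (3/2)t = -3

p = 3, q = 1, r = 0, s = -1/2, t = -1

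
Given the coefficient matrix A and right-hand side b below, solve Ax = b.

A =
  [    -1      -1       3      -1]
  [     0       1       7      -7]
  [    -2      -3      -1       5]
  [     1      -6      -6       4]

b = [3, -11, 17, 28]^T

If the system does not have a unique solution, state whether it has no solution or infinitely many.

infinitely many solutions

Row-reduce:
R1 ← R1 / (-1).
R3 ← R3 + 2·R1.
R4 ← R4 − 1·R1.
R1 ← R1 − 1·R2.
R3 ← R3 + 1·R2.
R4 ← R4 + 7·R2.
Swap R3 and R4.
R3 ← R3 / (46).
R1 ← R1 + 10·R3.
R2 ← R2 − 7·R3.
Rank is 3 with 4 unknowns, leaving x_4 free.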